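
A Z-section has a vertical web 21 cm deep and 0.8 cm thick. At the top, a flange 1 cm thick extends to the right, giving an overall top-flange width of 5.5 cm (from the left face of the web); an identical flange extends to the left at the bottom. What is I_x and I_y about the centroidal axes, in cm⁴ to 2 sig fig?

I_x ≈ 1600 cm⁴, I_y ≈ 89 cm⁴

Treat the section as a set of non-overlapping primitives; coordinates are from the bounding-box lower-left.
Web: 0.8 × 21, A = 16.8 cm², y = 10.5 cm, Ī = 617.4 cm⁴.
Top flange (beyond web): 4.7 × 1, A = 4.7 cm², y = 20.5 cm, Ī = 0.3917 cm⁴.
Bottom flange (beyond web): 4.7 × 1, A = 4.7 cm², y = 0.5 cm, Ī = 0.3917 cm⁴.
Centroid: ȳ = ΣA·y / ΣA = 10.5 cm.
Transfer each piece to the centroidal x-axis using Ī + A·d² with d = y − 10.5:
  web: d = 0 cm → contributes +617.4 cm⁴
  top flange (beyond web): d = 10 cm → contributes +470.4 cm⁴
  bottom flange (beyond web): d = -10 cm → contributes +470.4 cm⁴
Total I = 1 558 cm⁴.
For the y-axis: x̄ = 5.1 cm.
Repeating about the centroidal y-axis gives I_y = 89.29 cm⁴.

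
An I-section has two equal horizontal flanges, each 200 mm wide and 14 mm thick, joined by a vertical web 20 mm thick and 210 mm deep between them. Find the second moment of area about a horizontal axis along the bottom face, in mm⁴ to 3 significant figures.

I_base ≈ 2.25 × 10⁸ mm⁴

Break the section into simple shapes (no overlaps), measuring from the bottom-left corner of the bounding box.
Bottom flange: 200 × 14, A = 2 800 mm², y = 7 mm, Ī = 45 733 mm⁴.
Web: 20 × 210, A = 4 200 mm², y = 119 mm, Ī = 15 435 000 mm⁴.
Top flange: 200 × 14, A = 2 800 mm², y = 231 mm, Ī = 45 733 mm⁴.
Transfer each piece to the base of the section using Ī + A·d² with d = y − 0:
  bottom flange: d = 7 mm → contributes +182 933 mm⁴
  web: d = 119 mm → contributes +74 911 200 mm⁴
  top flange: d = 231 mm → contributes +149 456 533 mm⁴
Total I = 224 550 667 mm⁴.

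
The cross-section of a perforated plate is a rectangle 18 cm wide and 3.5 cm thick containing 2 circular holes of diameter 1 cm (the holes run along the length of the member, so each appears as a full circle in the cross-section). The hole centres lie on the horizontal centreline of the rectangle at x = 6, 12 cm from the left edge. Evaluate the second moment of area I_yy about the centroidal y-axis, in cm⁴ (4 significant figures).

Break the section into simple shapes (no overlaps), measuring from the bottom-left corner of the bounding box.
Plate: 18 × 3.5, A = 63 cm², x = 9 cm, Ī = 1 701 cm⁴.
Hole 1 (subtracted): ⌀1, A = 0.785398 cm², x = 6 cm, Ī = 0.0490874 cm⁴.
Hole 2 (subtracted): ⌀1, A = 0.785398 cm², x = 12 cm, Ī = 0.0490874 cm⁴.
By symmetry the centroid is at mid-width, x̄ = 9 cm.
Transfer each piece to the centroidal y-axis using Ī + A·d² with d = x − 9:
  plate: d = 0 cm → contributes +1 701 cm⁴
  hole 1: d = -3 cm → contributes −7.11767 cm⁴
  hole 2: d = 3 cm → contributes −7.11767 cm⁴
Total I = 1686.76 cm⁴.

I_yy ≈ 1687 cm⁴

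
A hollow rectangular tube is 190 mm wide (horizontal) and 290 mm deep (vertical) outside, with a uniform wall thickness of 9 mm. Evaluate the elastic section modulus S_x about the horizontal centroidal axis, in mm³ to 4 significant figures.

S_x ≈ 6.739 × 10⁵ mm³

Split into non-overlapping primitives; take the origin at the lower-left of the bounding box.
Outer rectangle: 190 × 290, A = 55 100 mm², y = 145 mm, Ī = 386 159 167 mm⁴.
Inner void (subtracted): 172 × 272, A = 46 784 mm², y = 145 mm, Ī = 288 438 955 mm⁴.
By symmetry the centroid is at mid-height, ȳ = 145 mm.
All pieces are centred on the horizontal centroidal axis, so I = ΣĪ (holes subtracted) = 97 720 212 mm⁴.
Extreme fibre distance c = 145 mm; S = I/c = 673 932 mm³.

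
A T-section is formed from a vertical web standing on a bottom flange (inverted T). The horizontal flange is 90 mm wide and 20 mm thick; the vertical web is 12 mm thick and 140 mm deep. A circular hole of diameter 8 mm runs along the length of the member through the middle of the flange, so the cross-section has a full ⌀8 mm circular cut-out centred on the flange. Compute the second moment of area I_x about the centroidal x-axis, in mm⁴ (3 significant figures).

Break the section into simple shapes (no overlaps), measuring from the bottom-left corner of the bounding box.
Flange: 90 × 20, A = 1 800 mm², y = 10 mm, Ī = 60 000 mm⁴.
Web: 12 × 140, A = 1 680 mm², y = 90 mm, Ī = 2 744 000 mm⁴.
Hole (subtracted): ⌀8, A = 50.265 mm², y = 10 mm, Ī = 201.06 mm⁴.
Centroid: ȳ = ΣA·y / ΣA = 49.187 mm.
Transfer each piece to the centroidal x-axis using Ī + A·d² with d = y − 49.187:
  flange: d = -39.187 mm → contributes +2 824 076 mm⁴
  web: d = 40.813 mm → contributes +5 542 418 mm⁴
  hole: d = -39.187 mm → contributes −77 389 mm⁴
Total I = 8 289 106 mm⁴.

I_x ≈ 8.29 × 10⁶ mm⁴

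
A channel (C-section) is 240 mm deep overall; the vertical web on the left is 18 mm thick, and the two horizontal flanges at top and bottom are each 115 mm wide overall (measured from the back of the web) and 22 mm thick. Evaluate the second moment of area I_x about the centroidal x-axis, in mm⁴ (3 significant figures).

I_x ≈ 7.16 × 10⁷ mm⁴

Decompose the section into non-overlapping parts with the origin at the bottom-left of its bounding rectangle.
Web: 18 × 240, A = 4 320 mm², y = 120 mm, Ī = 20 736 000 mm⁴.
Top flange (beyond web): 97 × 22, A = 2 134 mm², y = 229 mm, Ī = 86 071 mm⁴.
Bottom flange (beyond web): 97 × 22, A = 2 134 mm², y = 11 mm, Ī = 86 071 mm⁴.
By symmetry the centroid is at mid-height, ȳ = 120 mm.
Transfer each piece to the centroidal x-axis using Ī + A·d² with d = y − 120:
  web: d = 0 mm → contributes +20 736 000 mm⁴
  top flange (beyond web): d = 109 mm → contributes +25 440 125 mm⁴
  bottom flange (beyond web): d = -109 mm → contributes +25 440 125 mm⁴
Total I = 71 616 251 mm⁴.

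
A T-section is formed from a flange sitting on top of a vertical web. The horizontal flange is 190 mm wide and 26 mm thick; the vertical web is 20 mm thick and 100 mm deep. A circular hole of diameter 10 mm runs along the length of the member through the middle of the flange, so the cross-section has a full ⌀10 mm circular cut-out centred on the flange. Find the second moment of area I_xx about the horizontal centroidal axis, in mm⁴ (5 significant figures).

Treat the section as a set of non-overlapping primitives; coordinates are from the bounding-box lower-left.
Flange: 190 × 26, A = 4 940 mm², y = 113 mm, Ī = 278286.7 mm⁴.
Web: 20 × 100, A = 2 000 mm², y = 50 mm, Ī = 1 666 667 mm⁴.
Hole (subtracted): ⌀10, A = 78.53982 mm², y = 113 mm, Ī = 490.8739 mm⁴.
Centroid: ȳ = ΣA·y / ΣA = 94.63656 mm.
Transfer each piece to the horizontal centroidal axis using Ī + A·d² with d = y − 94.63656:
  flange: d = 18.36344 mm → contributes +1 944 133 mm⁴
  web: d = -44.63656 mm → contributes +5 651 512 mm⁴
  hole: d = 18.36344 mm → contributes −26975.75 mm⁴
Total I = 7 568 669 mm⁴.

I_xx ≈ 7.5687 × 10⁶ mm⁴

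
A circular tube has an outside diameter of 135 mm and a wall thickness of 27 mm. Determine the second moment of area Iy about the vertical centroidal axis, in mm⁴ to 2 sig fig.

Iy ≈ 1.4 × 10⁷ mm⁴

Split into non-overlapping primitives; take the origin at the lower-left of the bounding box.
Outer circle: ⌀135, A = 14 314 mm², x = 67.5 mm, Ī = 16 304 406 mm⁴.
Bore (subtracted): ⌀81, A = 5 153 mm², x = 67.5 mm, Ī = 2 113 051 mm⁴.
By symmetry the centroid is at mid-width, x̄ = 67.5 mm.
All pieces are centred on the vertical centroidal axis, so I = ΣĪ (holes subtracted) = 14 191 355 mm⁴.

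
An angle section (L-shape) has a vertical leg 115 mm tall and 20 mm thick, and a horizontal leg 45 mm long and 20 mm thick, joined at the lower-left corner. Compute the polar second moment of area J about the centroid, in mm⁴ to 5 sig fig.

J ≈ 3.7888 × 10⁶ mm⁴

Break the section into simple shapes (no overlaps), measuring from the bottom-left corner of the bounding box.
Vertical leg: 20 × 115, A = 2 300 mm², y = 57.5 mm, Ī = 2 534 792 mm⁴.
Horizontal leg (remainder): 25 × 20, A = 500 mm², y = 10 mm, Ī = 16666.67 mm⁴.
Centroid: ȳ = ΣA·y / ΣA = 49.01786 mm.
Transfer each piece to the centroidal x-axis using Ī + A·d² with d = y − 49.01786:
  vertical leg: d = 8.482143 mm → contributes +2 700 269 mm⁴
  horizontal leg (remainder): d = -39.01786 mm → contributes +777863.3 mm⁴
Total I = 3 478 132 mm⁴.
For the y-axis: x̄ = 14.01786 mm.
Repeating about the centroidal y-axis gives I_y = 310632.4 mm⁴.
Polar second moment: J = I_x + I_y = 3 788 765 mm⁴.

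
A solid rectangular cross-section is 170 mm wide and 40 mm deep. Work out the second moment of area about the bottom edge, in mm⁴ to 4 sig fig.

I_base ≈ 3.627 × 10⁶ mm⁴

The section: 170 × 40, A = 6 800 mm², y = 20 mm, Ī = 906 667 mm⁴.
Transfer it to the bottom edge using Ī + A·d² with d = y − 0:
  the section: d = 20 mm → contributes +3 626 667 mm⁴
Total I = 3 626 667 mm⁴.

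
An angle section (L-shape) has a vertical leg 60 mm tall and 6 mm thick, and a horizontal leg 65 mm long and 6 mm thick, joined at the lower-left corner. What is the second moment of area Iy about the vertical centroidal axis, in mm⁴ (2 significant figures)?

Break the section into simple shapes (no overlaps), measuring from the bottom-left corner of the bounding box.
Vertical leg: 6 × 60, A = 360 mm², x = 3 mm, Ī = 1 080 mm⁴.
Horizontal leg (remainder): 59 × 6, A = 354 mm², x = 35.5 mm, Ī = 102 690 mm⁴.
Centroid: x̄ = ΣA·x / ΣA = 19.11 mm.
Transfer each piece to the vertical centroidal axis using Ī + A·d² with d = x − 19.11:
  vertical leg: d = -16.11 mm → contributes +94 552 mm⁴
  horizontal leg (remainder): d = 16.39 mm → contributes +197 745 mm⁴
Total I = 292 297 mm⁴.

Iy ≈ 2.9 × 10⁵ mm⁴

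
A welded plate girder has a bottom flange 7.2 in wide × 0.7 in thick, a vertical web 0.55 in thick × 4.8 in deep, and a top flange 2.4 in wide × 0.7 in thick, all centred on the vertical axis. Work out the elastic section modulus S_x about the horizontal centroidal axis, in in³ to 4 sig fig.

Split into non-overlapping primitives; take the origin at the lower-left of the bounding box.
Bottom plate: 7.2 × 0.7, A = 5.04 in², y = 0.35 in, Ī = 0.2058 in⁴.
Web plate: 0.55 × 4.8, A = 2.64 in², y = 3.1 in, Ī = 5.0688 in⁴.
Top plate: 2.4 × 0.7, A = 1.68 in², y = 5.85 in, Ī = 0.0686 in⁴.
Centroid: ȳ = ΣA·y / ΣA = 2.11282 in.
Transfer each piece to the horizontal centroidal axis using Ī + A·d² with d = y − 2.11282:
  bottom plate: d = -1.76282 in → contributes +15.8678 in⁴
  web plate: d = 0.987179 in → contributes +7.64154 in⁴
  top plate: d = 3.73718 in → contributes +23.5323 in⁴
Total I = 47.0417 in⁴.
Extreme fibre distance c = 4.08718 in; S = I/c = 11.5096 in³.

S_x ≈ 11.51 in³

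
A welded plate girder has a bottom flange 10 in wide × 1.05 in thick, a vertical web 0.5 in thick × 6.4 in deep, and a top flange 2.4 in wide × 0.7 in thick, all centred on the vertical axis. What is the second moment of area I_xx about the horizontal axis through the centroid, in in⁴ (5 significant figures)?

I_xx ≈ 107.38 in⁴

Treat the section as a set of non-overlapping primitives; coordinates are from the bounding-box lower-left.
Bottom plate: 10 × 1.05, A = 10.5 in², y = 0.525 in, Ī = 0.9646875 in⁴.
Web plate: 0.5 × 6.4, A = 3.2 in², y = 4.25 in, Ī = 10.92267 in⁴.
Top plate: 2.4 × 0.7, A = 1.68 in², y = 7.8 in, Ī = 0.0686 in⁴.
Centroid: ȳ = ΣA·y / ΣA = 2.094701 in.
Transfer each piece to the horizontal axis through the centroid using Ī + A·d² with d = y − 2.094701:
  bottom plate: d = -1.569701 in → contributes +26.83628 in⁴
  web plate: d = 2.155299 in → contributes +25.78767 in⁴
  top plate: d = 5.705299 in → contributes +54.75334 in⁴
Total I = 107.3773 in⁴.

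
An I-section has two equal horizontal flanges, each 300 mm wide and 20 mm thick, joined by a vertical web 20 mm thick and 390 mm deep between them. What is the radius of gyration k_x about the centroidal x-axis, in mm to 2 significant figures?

Decompose the section into non-overlapping parts with the origin at the bottom-left of its bounding rectangle.
Bottom flange: 300 × 20, A = 6 000 mm², y = 10 mm, Ī = 200 000 mm⁴.
Web: 20 × 390, A = 7 800 mm², y = 215 mm, Ī = 98 865 000 mm⁴.
Top flange: 300 × 20, A = 6 000 mm², y = 420 mm, Ī = 200 000 mm⁴.
By symmetry the centroid is at mid-height, ȳ = 215 mm.
Transfer each piece to the centroidal x-axis using Ī + A·d² with d = y − 215:
  bottom flange: d = -205 mm → contributes +252 350 000 mm⁴
  web: d = 0 mm → contributes +98 865 000 mm⁴
  top flange: d = 205 mm → contributes +252 350 000 mm⁴
Total I = 603 565 000 mm⁴.
Radius of gyration: k = √(I/A) = √(603 565 000 / 19 800) = 174.6 mm.

k_x ≈ 170 mm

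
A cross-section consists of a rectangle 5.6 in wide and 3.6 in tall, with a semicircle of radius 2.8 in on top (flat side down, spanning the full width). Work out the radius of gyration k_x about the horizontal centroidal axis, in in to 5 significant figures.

k_x ≈ 1.7264 in

Split into non-overlapping primitives; take the origin at the lower-left of the bounding box.
Rectangular body: 5.6 × 3.6, A = 20.16 in², y = 1.8 in, Ī = 21.7728 in⁴.
Semicircular cap: semicircle r = 2.8, A = 12.31504 in², y = 4.788357 in, Ī = 6.746277 in⁴.
Centroid: ȳ = ΣA·y / ΣA = 2.933232 in.
Transfer each piece to the horizontal centroidal axis using Ī + A·d² with d = y − 2.933232:
  rectangular body: d = -1.133232 in → contributes +47.66255 in⁴
  semicircular cap: d = 1.855125 in → contributes +49.12838 in⁴
Total I = 96.79093 in⁴.
Radius of gyration: k = √(I/A) = √(96.79093 / 32.47504) = 1.726404 in.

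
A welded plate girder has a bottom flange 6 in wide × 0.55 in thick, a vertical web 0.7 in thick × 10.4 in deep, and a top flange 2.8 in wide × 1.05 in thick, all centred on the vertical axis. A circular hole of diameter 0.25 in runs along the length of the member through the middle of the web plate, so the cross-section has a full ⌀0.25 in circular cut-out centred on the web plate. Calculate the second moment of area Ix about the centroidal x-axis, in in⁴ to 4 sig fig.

Ix ≈ 261.1 in⁴

Treat the section as a set of non-overlapping primitives; coordinates are from the bounding-box lower-left.
Bottom plate: 6 × 0.55, A = 3.3 in², y = 0.275 in, Ī = 0.0831875 in⁴.
Web plate: 0.7 × 10.4, A = 7.28 in², y = 5.75 in, Ī = 65.6171 in⁴.
Top plate: 2.8 × 1.05, A = 2.94 in², y = 11.475 in, Ī = 0.270113 in⁴.
Hole (subtracted): ⌀0.25, A = 0.0490874 in², y = 5.75 in, Ī = 0.000191748 in⁴.
Centroid: ȳ = ΣA·y / ΣA = 5.65825 in.
Transfer each piece to the centroidal x-axis using Ī + A·d² with d = y − 5.65825:
  bottom plate: d = -5.38325 in → contributes +95.715 in⁴
  web plate: d = 0.0917532 in → contributes +65.6784 in⁴
  top plate: d = 5.81675 in → contributes +99.7439 in⁴
  hole: d = 0.0917532 in → contributes −0.000604998 in⁴
Total I = 261.137 in⁴.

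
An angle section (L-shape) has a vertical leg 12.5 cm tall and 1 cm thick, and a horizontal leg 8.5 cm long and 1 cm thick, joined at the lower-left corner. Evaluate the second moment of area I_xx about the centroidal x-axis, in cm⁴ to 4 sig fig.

Break the section into simple shapes (no overlaps), measuring from the bottom-left corner of the bounding box.
Vertical leg: 1 × 12.5, A = 12.5 cm², y = 6.25 cm, Ī = 162.76 cm⁴.
Horizontal leg (remainder): 7.5 × 1, A = 7.5 cm², y = 0.5 cm, Ī = 0.625 cm⁴.
Centroid: ȳ = ΣA·y / ΣA = 4.09375 cm.
Transfer each piece to the centroidal x-axis using Ī + A·d² with d = y − 4.09375:
  vertical leg: d = 2.15625 cm → contributes +220.878 cm⁴
  horizontal leg (remainder): d = -3.59375 cm → contributes +97.4878 cm⁴
Total I = 318.366 cm⁴.

I_xx ≈ 318.4 cm⁴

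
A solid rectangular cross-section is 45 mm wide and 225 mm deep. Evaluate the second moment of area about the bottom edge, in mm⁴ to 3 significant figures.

The section: 45 × 225, A = 10 125 mm², y = 112.5 mm, Ī = 42 714 844 mm⁴.
Transfer it to the base of the section using Ī + A·d² with d = y − 0:
  the section: d = 112.5 mm → contributes +170 859 375 mm⁴
Total I = 170 859 375 mm⁴.

I_base ≈ 1.71 × 10⁸ mm⁴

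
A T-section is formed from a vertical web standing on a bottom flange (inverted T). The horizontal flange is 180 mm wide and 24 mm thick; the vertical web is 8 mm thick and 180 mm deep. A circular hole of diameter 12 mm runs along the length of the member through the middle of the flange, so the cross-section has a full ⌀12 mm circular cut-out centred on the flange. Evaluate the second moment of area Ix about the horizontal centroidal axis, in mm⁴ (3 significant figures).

Ix ≈ 1.53 × 10⁷ mm⁴

Break the section into simple shapes (no overlaps), measuring from the bottom-left corner of the bounding box.
Flange: 180 × 24, A = 4 320 mm², y = 12 mm, Ī = 207 360 mm⁴.
Web: 8 × 180, A = 1 440 mm², y = 114 mm, Ī = 3 888 000 mm⁴.
Hole (subtracted): ⌀12, A = 113.1 mm², y = 12 mm, Ī = 1017.9 mm⁴.
Centroid: ȳ = ΣA·y / ΣA = 38.011 mm.
Transfer each piece to the horizontal centroidal axis using Ī + A·d² with d = y − 38.011:
  flange: d = -26.011 mm → contributes +3 130 088 mm⁴
  web: d = 75.989 mm → contributes +12 203 094 mm⁴
  hole: d = -26.011 mm → contributes −77 535 mm⁴
Total I = 15 255 648 mm⁴.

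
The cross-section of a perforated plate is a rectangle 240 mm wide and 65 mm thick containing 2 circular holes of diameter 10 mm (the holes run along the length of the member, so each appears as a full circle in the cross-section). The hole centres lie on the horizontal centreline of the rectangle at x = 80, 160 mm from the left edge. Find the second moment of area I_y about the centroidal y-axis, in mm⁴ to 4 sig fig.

Treat the section as a set of non-overlapping primitives; coordinates are from the bounding-box lower-left.
Plate: 240 × 65, A = 15 600 mm², x = 120 mm, Ī = 74 880 000 mm⁴.
Hole 1 (subtracted): ⌀10, A = 78.5398 mm², x = 80 mm, Ī = 490.874 mm⁴.
Hole 2 (subtracted): ⌀10, A = 78.5398 mm², x = 160 mm, Ī = 490.874 mm⁴.
By symmetry the centroid is at mid-width, x̄ = 120 mm.
Transfer each piece to the centroidal y-axis using Ī + A·d² with d = x − 120:
  plate: d = 0 mm → contributes +74 880 000 mm⁴
  hole 1: d = -40 mm → contributes −126 155 mm⁴
  hole 2: d = 40 mm → contributes −126 155 mm⁴
Total I = 74 627 691 mm⁴.

I_y ≈ 7.463 × 10⁷ mm⁴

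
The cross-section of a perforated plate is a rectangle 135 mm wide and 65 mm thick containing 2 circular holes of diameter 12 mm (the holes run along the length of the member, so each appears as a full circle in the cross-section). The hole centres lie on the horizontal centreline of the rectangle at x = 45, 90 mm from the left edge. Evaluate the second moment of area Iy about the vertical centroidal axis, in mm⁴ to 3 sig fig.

Break the section into simple shapes (no overlaps), measuring from the bottom-left corner of the bounding box.
Plate: 135 × 65, A = 8 775 mm², x = 67.5 mm, Ī = 13 327 031 mm⁴.
Hole 1 (subtracted): ⌀12, A = 113.1 mm², x = 45 mm, Ī = 1017.9 mm⁴.
Hole 2 (subtracted): ⌀12, A = 113.1 mm², x = 90 mm, Ī = 1017.9 mm⁴.
By symmetry the centroid is at mid-width, x̄ = 67.5 mm.
Transfer each piece to the vertical centroidal axis using Ī + A·d² with d = x − 67.5:
  plate: d = 0 mm → contributes +13 327 031 mm⁴
  hole 1: d = -22.5 mm → contributes −58 273 mm⁴
  hole 2: d = 22.5 mm → contributes −58 273 mm⁴
Total I = 13 210 484 mm⁴.

Iy ≈ 1.32 × 10⁷ mm⁴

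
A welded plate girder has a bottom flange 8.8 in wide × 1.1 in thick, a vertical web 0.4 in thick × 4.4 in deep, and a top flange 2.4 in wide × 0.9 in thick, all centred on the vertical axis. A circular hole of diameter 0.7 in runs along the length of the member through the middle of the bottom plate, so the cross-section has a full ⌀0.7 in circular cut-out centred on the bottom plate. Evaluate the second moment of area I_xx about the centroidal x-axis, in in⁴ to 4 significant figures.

Split into non-overlapping primitives; take the origin at the lower-left of the bounding box.
Bottom plate: 8.8 × 1.1, A = 9.68 in², y = 0.55 in, Ī = 0.976067 in⁴.
Web plate: 0.4 × 4.4, A = 1.76 in², y = 3.3 in, Ī = 2.83947 in⁴.
Top plate: 2.4 × 0.9, A = 2.16 in², y = 5.95 in, Ī = 0.1458 in⁴.
Hole (subtracted): ⌀0.7, A = 0.384845 in², y = 0.55 in, Ī = 0.0117859 in⁴.
Centroid: ȳ = ΣA·y / ΣA = 1.79887 in.
Transfer each piece to the centroidal x-axis using Ī + A·d² with d = y − 1.79887:
  bottom plate: d = -1.24887 in → contributes +16.0737 in⁴
  web plate: d = 1.50113 in → contributes +6.80544 in⁴
  top plate: d = 4.15113 in → contributes +37.3667 in⁴
  hole: d = -1.24887 in → contributes −0.612019 in⁴
Total I = 59.6338 in⁴.

I_xx ≈ 59.63 in⁴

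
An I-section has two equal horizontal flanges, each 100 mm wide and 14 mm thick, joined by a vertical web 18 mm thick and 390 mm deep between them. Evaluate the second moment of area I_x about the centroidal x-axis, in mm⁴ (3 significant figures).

I_x ≈ 2.03 × 10⁸ mm⁴

Split into non-overlapping primitives; take the origin at the lower-left of the bounding box.
Bottom flange: 100 × 14, A = 1 400 mm², y = 7 mm, Ī = 22 867 mm⁴.
Web: 18 × 390, A = 7 020 mm², y = 209 mm, Ī = 88 978 500 mm⁴.
Top flange: 100 × 14, A = 1 400 mm², y = 411 mm, Ī = 22 867 mm⁴.
By symmetry the centroid is at mid-height, ȳ = 209 mm.
Transfer each piece to the centroidal x-axis using Ī + A·d² with d = y − 209:
  bottom flange: d = -202 mm → contributes +57 148 467 mm⁴
  web: d = 0 mm → contributes +88 978 500 mm⁴
  top flange: d = 202 mm → contributes +57 148 467 mm⁴
Total I = 203 275 433 mm⁴.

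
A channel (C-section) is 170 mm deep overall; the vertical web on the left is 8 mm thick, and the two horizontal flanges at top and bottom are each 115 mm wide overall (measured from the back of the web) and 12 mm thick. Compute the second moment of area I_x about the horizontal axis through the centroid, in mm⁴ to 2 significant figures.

I_x ≈ 1.9 × 10⁷ mm⁴

Split into non-overlapping primitives; take the origin at the lower-left of the bounding box.
Web: 8 × 170, A = 1 360 mm², y = 85 mm, Ī = 3 275 333 mm⁴.
Top flange (beyond web): 107 × 12, A = 1 284 mm², y = 164 mm, Ī = 15 408 mm⁴.
Bottom flange (beyond web): 107 × 12, A = 1 284 mm², y = 6 mm, Ī = 15 408 mm⁴.
By symmetry the centroid is at mid-height, ȳ = 85 mm.
Transfer each piece to the horizontal axis through the centroid using Ī + A·d² with d = y − 85:
  web: d = 0 mm → contributes +3 275 333 mm⁴
  top flange (beyond web): d = 79 mm → contributes +8 028 852 mm⁴
  bottom flange (beyond web): d = -79 mm → contributes +8 028 852 mm⁴
Total I = 19 333 037 mm⁴.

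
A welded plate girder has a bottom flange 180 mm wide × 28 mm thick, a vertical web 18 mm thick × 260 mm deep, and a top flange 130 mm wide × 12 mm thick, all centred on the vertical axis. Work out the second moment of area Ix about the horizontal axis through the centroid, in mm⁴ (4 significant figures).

Ix ≈ 1.367 × 10⁸ mm⁴

Decompose the section into non-overlapping parts with the origin at the bottom-left of its bounding rectangle.
Bottom plate: 180 × 28, A = 5 040 mm², y = 14 mm, Ī = 329 280 mm⁴.
Web plate: 18 × 260, A = 4 680 mm², y = 158 mm, Ī = 26 364 000 mm⁴.
Top plate: 130 × 12, A = 1 560 mm², y = 294 mm, Ī = 18 720 mm⁴.
Centroid: ȳ = ΣA·y / ΣA = 112.468 mm.
Transfer each piece to the horizontal axis through the centroid using Ī + A·d² with d = y − 112.468:
  bottom plate: d = -98.4681 mm → contributes +49 196 937 mm⁴
  web plate: d = 45.5319 mm → contributes +36 066 367 mm⁴
  top plate: d = 181.532 mm → contributes +51 426 704 mm⁴
Total I = 136 690 009 mm⁴.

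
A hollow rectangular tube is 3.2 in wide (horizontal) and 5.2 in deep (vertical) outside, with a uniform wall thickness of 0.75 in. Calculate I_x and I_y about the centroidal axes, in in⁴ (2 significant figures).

I_x ≈ 30 in⁴, I_y ≈ 13 in⁴

Treat the section as a set of non-overlapping primitives; coordinates are from the bounding-box lower-left.
Outer rectangle: 3.2 × 5.2, A = 16.64 in², y = 2.6 in, Ī = 37.5 in⁴.
Inner void (subtracted): 1.7 × 3.7, A = 6.29 in², y = 2.6 in, Ī = 7.176 in⁴.
By symmetry the centroid is at mid-height, ȳ = 2.6 in.
All pieces are centred on the centroidal x-axis, so I = ΣĪ (holes subtracted) = 30.32 in⁴.
Repeating about the centroidal y-axis gives I_y = 12.68 in⁴.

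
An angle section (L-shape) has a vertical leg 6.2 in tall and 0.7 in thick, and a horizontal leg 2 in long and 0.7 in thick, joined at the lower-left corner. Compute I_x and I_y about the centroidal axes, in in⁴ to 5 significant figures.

Treat the section as a set of non-overlapping primitives; coordinates are from the bounding-box lower-left.
Vertical leg: 0.7 × 6.2, A = 4.34 in², y = 3.1 in, Ī = 13.90247 in⁴.
Horizontal leg (remainder): 1.3 × 0.7, A = 0.91 in², y = 0.35 in, Ī = 0.03715833 in⁴.
Centroid: ȳ = ΣA·y / ΣA = 2.623333 in.
Transfer each piece to the centroidal x-axis using Ī + A·d² with d = y − 2.623333:
  vertical leg: d = 0.4766667 in → contributes +14.88856 in⁴
  horizontal leg (remainder): d = -2.273333 in → contributes +4.740079 in⁴
Total I = 19.62864 in⁴.
For the y-axis: x̄ = 0.5233333 in.
Repeating about the centroidal y-axis gives I_y = 1.057642 in⁴.

I_x ≈ 19.629 in⁴, I_y ≈ 1.0576 in⁴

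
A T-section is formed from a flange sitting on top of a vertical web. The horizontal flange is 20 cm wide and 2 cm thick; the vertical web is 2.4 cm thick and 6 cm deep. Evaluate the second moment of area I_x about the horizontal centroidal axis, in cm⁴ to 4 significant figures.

Split into non-overlapping primitives; take the origin at the lower-left of the bounding box.
Flange: 20 × 2, A = 40 cm², y = 7 cm, Ī = 13.3333 cm⁴.
Web: 2.4 × 6, A = 14.4 cm², y = 3 cm, Ī = 43.2 cm⁴.
Centroid: ȳ = ΣA·y / ΣA = 5.94118 cm.
Transfer each piece to the horizontal centroidal axis using Ī + A·d² with d = y − 5.94118:
  flange: d = 1.05882 cm → contributes +58.1776 cm⁴
  web: d = -2.94118 cm → contributes +167.767 cm⁴
Total I = 225.945 cm⁴.

I_x ≈ 225.9 cm⁴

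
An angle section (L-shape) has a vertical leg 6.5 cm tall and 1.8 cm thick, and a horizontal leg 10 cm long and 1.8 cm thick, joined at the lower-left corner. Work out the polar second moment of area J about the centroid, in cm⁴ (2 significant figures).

J ≈ 330 cm⁴

Treat the section as a set of non-overlapping primitives; coordinates are from the bounding-box lower-left.
Vertical leg: 1.8 × 6.5, A = 11.7 cm², y = 3.25 cm, Ī = 41.19 cm⁴.
Horizontal leg (remainder): 8.2 × 1.8, A = 14.76 cm², y = 0.9 cm, Ī = 3.985 cm⁴.
Centroid: ȳ = ΣA·y / ΣA = 1.939 cm.
Transfer each piece to the centroidal x-axis using Ī + A·d² with d = y − 1.939:
  vertical leg: d = 1.311 cm → contributes +61.3 cm⁴
  horizontal leg (remainder): d = -1.039 cm → contributes +19.92 cm⁴
Total I = 81.22 cm⁴.
For the y-axis: x̄ = 3.689 cm.
Repeating about the centroidal y-axis gives I_y = 249 cm⁴.
Polar second moment: J = I_x + I_y = 330.2 cm⁴.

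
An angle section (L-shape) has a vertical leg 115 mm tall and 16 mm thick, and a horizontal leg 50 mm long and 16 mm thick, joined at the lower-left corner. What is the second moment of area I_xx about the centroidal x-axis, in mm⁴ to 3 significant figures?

I_xx ≈ 3.07 × 10⁶ mm⁴

Split into non-overlapping primitives; take the origin at the lower-left of the bounding box.
Vertical leg: 16 × 115, A = 1 840 mm², y = 57.5 mm, Ī = 2 027 833 mm⁴.
Horizontal leg (remainder): 34 × 16, A = 544 mm², y = 8 mm, Ī = 11 605 mm⁴.
Centroid: ȳ = ΣA·y / ΣA = 46.205 mm.
Transfer each piece to the centroidal x-axis using Ī + A·d² with d = y − 46.205:
  vertical leg: d = 11.295 mm → contributes +2 262 588 mm⁴
  horizontal leg (remainder): d = -38.205 mm → contributes +805 627 mm⁴
Total I = 3 068 215 mm⁴.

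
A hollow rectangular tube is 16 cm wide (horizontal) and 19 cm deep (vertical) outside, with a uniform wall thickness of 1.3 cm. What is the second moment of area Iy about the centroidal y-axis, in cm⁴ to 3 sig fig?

Iy ≈ 3200 cm⁴

Break the section into simple shapes (no overlaps), measuring from the bottom-left corner of the bounding box.
Outer rectangle: 16 × 19, A = 304 cm², x = 8 cm, Ī = 6485.3 cm⁴.
Inner void (subtracted): 13.4 × 16.4, A = 219.76 cm², x = 8 cm, Ī = 3288.3 cm⁴.
By symmetry the centroid is at mid-width, x̄ = 8 cm.
All pieces are centred on the centroidal y-axis, so I = ΣĪ (holes subtracted) = 3 197 cm⁴.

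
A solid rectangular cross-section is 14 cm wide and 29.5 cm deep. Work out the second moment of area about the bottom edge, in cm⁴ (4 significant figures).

I_base ≈ 1.198 × 10⁵ cm⁴

The section: 14 × 29.5, A = 413 cm², y = 14.75 cm, Ī = 29951.1 cm⁴.
Transfer it to a horizontal axis along the bottom face using Ī + A·d² with d = y − 0:
  the section: d = 14.75 cm → contributes +119 804 cm⁴
Total I = 119 804 cm⁴.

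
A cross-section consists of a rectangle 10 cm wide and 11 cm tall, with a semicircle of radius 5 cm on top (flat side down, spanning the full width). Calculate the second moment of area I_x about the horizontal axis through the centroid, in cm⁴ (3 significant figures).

Treat the section as a set of non-overlapping primitives; coordinates are from the bounding-box lower-left.
Rectangular body: 10 × 11, A = 110 cm², y = 5.5 cm, Ī = 1109.2 cm⁴.
Semicircular cap: semicircle r = 5, A = 39.27 cm², y = 13.122 cm, Ī = 68.598 cm⁴.
Centroid: ȳ = ΣA·y / ΣA = 7.5052 cm.
Transfer each piece to the horizontal axis through the centroid using Ī + A·d² with d = y − 7.5052:
  rectangular body: d = -2.0052 cm → contributes +1551.5 cm⁴
  semicircular cap: d = 5.6169 cm → contributes +1307.5 cm⁴
Total I = 2 859 cm⁴.

I_x ≈ 2860 cm⁴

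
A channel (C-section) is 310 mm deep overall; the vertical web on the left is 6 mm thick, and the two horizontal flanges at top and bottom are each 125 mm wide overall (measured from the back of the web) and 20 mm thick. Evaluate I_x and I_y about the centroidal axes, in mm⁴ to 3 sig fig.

Break the section into simple shapes (no overlaps), measuring from the bottom-left corner of the bounding box.
Web: 6 × 310, A = 1 860 mm², y = 155 mm, Ī = 14 895 500 mm⁴.
Top flange (beyond web): 119 × 20, A = 2 380 mm², y = 300 mm, Ī = 79 333 mm⁴.
Bottom flange (beyond web): 119 × 20, A = 2 380 mm², y = 10 mm, Ī = 79 333 mm⁴.
By symmetry the centroid is at mid-height, ȳ = 155 mm.
Transfer each piece to the centroidal x-axis using Ī + A·d² with d = y − 155:
  web: d = 0 mm → contributes +14 895 500 mm⁴
  top flange (beyond web): d = 145 mm → contributes +50 118 833 mm⁴
  bottom flange (beyond web): d = -145 mm → contributes +50 118 833 mm⁴
Total I = 115 133 167 mm⁴.
For the y-axis: x̄ = 47.94 mm.
Repeating about the centroidal y-axis gives I_y = 10 847 002 mm⁴.

I_x ≈ 1.15 × 10⁸ mm⁴, I_y ≈ 1.08 × 10⁷ mm⁴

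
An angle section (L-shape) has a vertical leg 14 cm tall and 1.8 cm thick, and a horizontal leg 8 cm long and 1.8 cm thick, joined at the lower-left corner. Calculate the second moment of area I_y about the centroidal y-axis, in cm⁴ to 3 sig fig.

Treat the section as a set of non-overlapping primitives; coordinates are from the bounding-box lower-left.
Vertical leg: 1.8 × 14, A = 25.2 cm², x = 0.9 cm, Ī = 6.804 cm⁴.
Horizontal leg (remainder): 6.2 × 1.8, A = 11.16 cm², x = 4.9 cm, Ī = 35.749 cm⁴.
Centroid: x̄ = ΣA·x / ΣA = 2.1277 cm.
Transfer each piece to the centroidal y-axis using Ī + A·d² with d = x − 2.1277:
  vertical leg: d = -1.2277 cm → contributes +44.788 cm⁴
  horizontal leg (remainder): d = 2.7723 cm → contributes +121.52 cm⁴
Total I = 166.31 cm⁴.

I_y ≈ 166 cm⁴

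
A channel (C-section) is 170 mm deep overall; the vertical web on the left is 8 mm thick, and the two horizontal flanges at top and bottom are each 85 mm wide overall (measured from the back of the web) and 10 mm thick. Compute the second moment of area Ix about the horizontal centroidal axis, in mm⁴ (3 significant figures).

Decompose the section into non-overlapping parts with the origin at the bottom-left of its bounding rectangle.
Web: 8 × 170, A = 1 360 mm², y = 85 mm, Ī = 3 275 333 mm⁴.
Top flange (beyond web): 77 × 10, A = 770 mm², y = 165 mm, Ī = 6416.7 mm⁴.
Bottom flange (beyond web): 77 × 10, A = 770 mm², y = 5 mm, Ī = 6416.7 mm⁴.
By symmetry the centroid is at mid-height, ȳ = 85 mm.
Transfer each piece to the horizontal centroidal axis using Ī + A·d² with d = y − 85:
  web: d = 0 mm → contributes +3 275 333 mm⁴
  top flange (beyond web): d = 80 mm → contributes +4 934 417 mm⁴
  bottom flange (beyond web): d = -80 mm → contributes +4 934 417 mm⁴
Total I = 13 144 167 mm⁴.

Ix ≈ 1.31 × 10⁷ mm⁴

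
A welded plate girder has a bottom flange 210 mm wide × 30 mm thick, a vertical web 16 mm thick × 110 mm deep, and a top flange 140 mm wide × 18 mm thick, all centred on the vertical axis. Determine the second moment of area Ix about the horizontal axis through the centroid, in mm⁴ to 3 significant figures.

Decompose the section into non-overlapping parts with the origin at the bottom-left of its bounding rectangle.
Bottom plate: 210 × 30, A = 6 300 mm², y = 15 mm, Ī = 472 500 mm⁴.
Web plate: 16 × 110, A = 1 760 mm², y = 85 mm, Ī = 1 774 667 mm⁴.
Top plate: 140 × 18, A = 2 520 mm², y = 149 mm, Ī = 68 040 mm⁴.
Centroid: ȳ = ΣA·y / ΣA = 58.561 mm.
Transfer each piece to the horizontal axis through the centroid using Ī + A·d² with d = y − 58.561:
  bottom plate: d = -43.561 mm → contributes +12 427 372 mm⁴
  web plate: d = 26.439 mm → contributes +3 004 902 mm⁴
  top plate: d = 90.439 mm → contributes +20 679 457 mm⁴
Total I = 36 111 732 mm⁴.

Ix ≈ 3.61 × 10⁷ mm⁴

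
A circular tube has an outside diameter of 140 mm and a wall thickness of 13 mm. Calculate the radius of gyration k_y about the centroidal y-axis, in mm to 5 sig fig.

Treat the section as a set of non-overlapping primitives; coordinates are from the bounding-box lower-left.
Outer circle: ⌀140, A = 15393.8 mm², x = 70 mm, Ī = 18 857 410 mm⁴.
Bore (subtracted): ⌀114, A = 10207.03 mm², x = 70 mm, Ī = 8 290 664 mm⁴.
By symmetry the centroid is at mid-width, x̄ = 70 mm.
All pieces are centred on the centroidal y-axis, so I = ΣĪ (holes subtracted) = 10 566 746 mm⁴.
Radius of gyration: k = √(I/A) = √(10 566 746 / 5186.769) = 45.13591 mm.

k_y ≈ 45.136 mm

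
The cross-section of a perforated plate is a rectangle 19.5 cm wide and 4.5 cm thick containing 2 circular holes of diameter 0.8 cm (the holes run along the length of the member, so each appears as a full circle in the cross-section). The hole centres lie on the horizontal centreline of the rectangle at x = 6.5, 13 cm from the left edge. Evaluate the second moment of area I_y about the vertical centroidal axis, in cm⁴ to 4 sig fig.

Decompose the section into non-overlapping parts with the origin at the bottom-left of its bounding rectangle.
Plate: 19.5 × 4.5, A = 87.75 cm², x = 9.75 cm, Ī = 2780.58 cm⁴.
Hole 1 (subtracted): ⌀0.8, A = 0.502655 cm², x = 6.5 cm, Ī = 0.0201062 cm⁴.
Hole 2 (subtracted): ⌀0.8, A = 0.502655 cm², x = 13 cm, Ī = 0.0201062 cm⁴.
By symmetry the centroid is at mid-width, x̄ = 9.75 cm.
Transfer each piece to the vertical centroidal axis using Ī + A·d² with d = x − 9.75:
  plate: d = 0 cm → contributes +2780.58 cm⁴
  hole 1: d = -3.25 cm → contributes −5.3294 cm⁴
  hole 2: d = 3.25 cm → contributes −5.3294 cm⁴
Total I = 2769.92 cm⁴.

I_y ≈ 2770 cm⁴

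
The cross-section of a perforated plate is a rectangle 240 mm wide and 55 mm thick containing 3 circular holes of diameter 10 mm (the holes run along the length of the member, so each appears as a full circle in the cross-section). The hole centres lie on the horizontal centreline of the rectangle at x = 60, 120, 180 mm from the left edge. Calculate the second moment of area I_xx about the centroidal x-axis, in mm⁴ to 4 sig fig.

I_xx ≈ 3.326 × 10⁶ mm⁴

Decompose the section into non-overlapping parts with the origin at the bottom-left of its bounding rectangle.
Plate: 240 × 55, A = 13 200 mm², y = 27.5 mm, Ī = 3 327 500 mm⁴.
Hole 1 (subtracted): ⌀10, A = 78.5398 mm², y = 27.5 mm, Ī = 490.874 mm⁴.
Hole 2 (subtracted): ⌀10, A = 78.5398 mm², y = 27.5 mm, Ī = 490.874 mm⁴.
Hole 3 (subtracted): ⌀10, A = 78.5398 mm², y = 27.5 mm, Ī = 490.874 mm⁴.
By symmetry the centroid is at mid-height, ȳ = 27.5 mm.
All pieces are centred on the centroidal x-axis, so I = ΣĪ (holes subtracted) = 3 326 027 mm⁴.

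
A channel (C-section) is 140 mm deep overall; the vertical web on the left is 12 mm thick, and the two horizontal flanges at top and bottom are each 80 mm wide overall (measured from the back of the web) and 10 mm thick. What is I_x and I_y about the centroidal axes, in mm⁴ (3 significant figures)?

I_x ≈ 8.50 × 10⁶ mm⁴, I_y ≈ 1.75 × 10⁶ mm⁴

Decompose the section into non-overlapping parts with the origin at the bottom-left of its bounding rectangle.
Web: 12 × 140, A = 1 680 mm², y = 70 mm, Ī = 2 744 000 mm⁴.
Top flange (beyond web): 68 × 10, A = 680 mm², y = 135 mm, Ī = 5666.7 mm⁴.
Bottom flange (beyond web): 68 × 10, A = 680 mm², y = 5 mm, Ī = 5666.7 mm⁴.
By symmetry the centroid is at mid-height, ȳ = 70 mm.
Transfer each piece to the centroidal x-axis using Ī + A·d² with d = y − 70:
  web: d = 0 mm → contributes +2 744 000 mm⁴
  top flange (beyond web): d = 65 mm → contributes +2 878 667 mm⁴
  bottom flange (beyond web): d = -65 mm → contributes +2 878 667 mm⁴
Total I = 8 501 333 mm⁴.
For the y-axis: x̄ = 23.895 mm.
Repeating about the centroidal y-axis gives I_y = 1 746 740 mm⁴.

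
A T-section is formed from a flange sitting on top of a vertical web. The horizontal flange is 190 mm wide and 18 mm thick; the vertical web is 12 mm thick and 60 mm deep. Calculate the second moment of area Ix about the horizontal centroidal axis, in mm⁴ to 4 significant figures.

Ix ≈ 1.213 × 10⁶ mm⁴

Decompose the section into non-overlapping parts with the origin at the bottom-left of its bounding rectangle.
Flange: 190 × 18, A = 3 420 mm², y = 69 mm, Ī = 92 340 mm⁴.
Web: 12 × 60, A = 720 mm², y = 30 mm, Ī = 216 000 mm⁴.
Centroid: ȳ = ΣA·y / ΣA = 62.2174 mm.
Transfer each piece to the horizontal centroidal axis using Ī + A·d² with d = y − 62.2174:
  flange: d = 6.78261 mm → contributes +249 673 mm⁴
  web: d = -32.2174 mm → contributes +963 331 mm⁴
Total I = 1 213 004 mm⁴.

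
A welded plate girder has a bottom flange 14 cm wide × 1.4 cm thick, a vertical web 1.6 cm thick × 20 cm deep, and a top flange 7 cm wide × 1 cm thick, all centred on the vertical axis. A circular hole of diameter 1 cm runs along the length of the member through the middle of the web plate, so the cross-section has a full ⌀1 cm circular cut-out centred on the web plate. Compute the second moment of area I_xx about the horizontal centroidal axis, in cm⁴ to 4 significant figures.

Decompose the section into non-overlapping parts with the origin at the bottom-left of its bounding rectangle.
Bottom plate: 14 × 1.4, A = 19.6 cm², y = 0.7 cm, Ī = 3.20133 cm⁴.
Web plate: 1.6 × 20, A = 32 cm², y = 11.4 cm, Ī = 1066.67 cm⁴.
Top plate: 7 × 1, A = 7 cm², y = 21.9 cm, Ī = 0.583333 cm⁴.
Hole (subtracted): ⌀1, A = 0.785398 cm², y = 11.4 cm, Ī = 0.0490874 cm⁴.
Centroid: ȳ = ΣA·y / ΣA = 9.04385 cm.
Transfer each piece to the horizontal centroidal axis using Ī + A·d² with d = y − 9.04385:
  bottom plate: d = -8.34385 cm → contributes +1367.75 cm⁴
  web plate: d = 2.35615 cm → contributes +1244.31 cm⁴
  top plate: d = 12.8562 cm → contributes +1157.55 cm⁴
  hole: d = 2.35615 cm → contributes −4.40919 cm⁴
Total I = 3765.2 cm⁴.

I_xx ≈ 3765 cm⁴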